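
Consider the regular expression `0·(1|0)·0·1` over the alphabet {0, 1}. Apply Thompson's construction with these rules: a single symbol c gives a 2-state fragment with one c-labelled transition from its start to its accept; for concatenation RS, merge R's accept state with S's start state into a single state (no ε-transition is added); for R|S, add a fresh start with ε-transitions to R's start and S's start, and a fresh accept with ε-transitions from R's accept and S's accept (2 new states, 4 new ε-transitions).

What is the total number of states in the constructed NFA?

Per subexpression:
Each of the 5 symbol leaves contributes a 2-state fragment.
  1|0 — 6 states
  0·(1|0)·0·1 — 9 states

9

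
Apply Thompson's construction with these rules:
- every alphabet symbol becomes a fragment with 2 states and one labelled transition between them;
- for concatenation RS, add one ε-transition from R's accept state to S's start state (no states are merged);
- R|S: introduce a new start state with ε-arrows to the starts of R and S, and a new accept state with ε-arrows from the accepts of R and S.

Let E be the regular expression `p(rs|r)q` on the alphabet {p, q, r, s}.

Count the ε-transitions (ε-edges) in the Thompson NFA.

Per subexpression:
Each of the 5 symbol leaves contributes 0 ε-transitions.
  rs = 1 ε-transition
  rs|r = 5 ε-transitions
  p(rs|r)q = 7 ε-transitions

7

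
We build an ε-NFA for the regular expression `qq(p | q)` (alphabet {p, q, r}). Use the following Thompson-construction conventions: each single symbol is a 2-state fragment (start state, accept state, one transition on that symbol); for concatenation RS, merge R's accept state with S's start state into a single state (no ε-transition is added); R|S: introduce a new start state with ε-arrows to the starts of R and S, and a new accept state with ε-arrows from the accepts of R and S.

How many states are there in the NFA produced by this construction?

Bottom-up over the parse tree:
Each of the 4 symbol leaves contributes a 2-state fragment.
  p | q — 6 states
  qq(p | q) — 8 states

8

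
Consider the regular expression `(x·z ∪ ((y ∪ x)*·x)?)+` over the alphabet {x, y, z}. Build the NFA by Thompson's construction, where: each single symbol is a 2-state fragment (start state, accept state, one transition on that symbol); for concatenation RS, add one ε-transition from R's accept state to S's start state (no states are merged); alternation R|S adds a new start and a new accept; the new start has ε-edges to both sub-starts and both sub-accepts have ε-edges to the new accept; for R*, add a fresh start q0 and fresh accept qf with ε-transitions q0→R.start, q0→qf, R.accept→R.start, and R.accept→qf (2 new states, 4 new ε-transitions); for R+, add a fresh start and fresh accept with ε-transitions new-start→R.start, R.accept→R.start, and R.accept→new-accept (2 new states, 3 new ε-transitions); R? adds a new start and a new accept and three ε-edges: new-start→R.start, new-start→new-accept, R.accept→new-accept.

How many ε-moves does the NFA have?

By structural recursion:
Each of the 5 symbol leaves contributes 0 ε-transitions.
  x·z → 1 ε-transition
  y ∪ x → 4 ε-transitions
  (y ∪ x)* → 8 ε-transitions
  (y ∪ x)*·x → 9 ε-transitions
  ((y ∪ x)*·x)? → 12 ε-transitions
  x·z ∪ ((y ∪ x)*·x)? → 17 ε-transitions
  (x·z ∪ ((y ∪ x)*·x)?)+ → 20 ε-transitions

20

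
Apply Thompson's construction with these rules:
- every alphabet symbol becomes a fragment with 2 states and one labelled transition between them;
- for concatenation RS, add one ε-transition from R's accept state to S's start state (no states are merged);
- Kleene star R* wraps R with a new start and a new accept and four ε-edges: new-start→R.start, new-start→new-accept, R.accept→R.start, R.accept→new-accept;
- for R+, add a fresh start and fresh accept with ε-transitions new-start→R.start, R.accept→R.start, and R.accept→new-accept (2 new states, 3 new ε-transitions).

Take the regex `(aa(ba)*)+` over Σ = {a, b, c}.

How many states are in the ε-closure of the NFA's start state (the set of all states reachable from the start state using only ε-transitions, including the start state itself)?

2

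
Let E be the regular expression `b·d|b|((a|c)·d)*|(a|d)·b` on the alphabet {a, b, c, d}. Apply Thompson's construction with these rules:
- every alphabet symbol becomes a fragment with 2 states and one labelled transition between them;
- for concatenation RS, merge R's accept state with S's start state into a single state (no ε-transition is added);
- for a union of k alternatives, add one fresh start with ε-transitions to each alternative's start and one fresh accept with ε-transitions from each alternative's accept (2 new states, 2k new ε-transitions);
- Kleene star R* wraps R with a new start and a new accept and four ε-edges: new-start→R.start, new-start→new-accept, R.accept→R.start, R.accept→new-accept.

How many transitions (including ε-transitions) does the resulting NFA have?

By structural recursion:
Each of the 9 symbol leaves contributes 1 transition (1 symbol, 0 ε).
  b·d → 2 transitions (2 symbol, 0 ε)
  a|c → 6 transitions (2 symbol, 4 ε)
  (a|c)·d → 7 transitions (3 symbol, 4 ε)
  ((a|c)·d)* → 11 transitions (3 symbol, 8 ε)
  a|d → 6 transitions (2 symbol, 4 ε)
  (a|d)·b → 7 transitions (3 symbol, 4 ε)
  b·d|b|((a|c)·d)*|(a|d)·b → 29 transitions (9 symbol, 20 ε)

29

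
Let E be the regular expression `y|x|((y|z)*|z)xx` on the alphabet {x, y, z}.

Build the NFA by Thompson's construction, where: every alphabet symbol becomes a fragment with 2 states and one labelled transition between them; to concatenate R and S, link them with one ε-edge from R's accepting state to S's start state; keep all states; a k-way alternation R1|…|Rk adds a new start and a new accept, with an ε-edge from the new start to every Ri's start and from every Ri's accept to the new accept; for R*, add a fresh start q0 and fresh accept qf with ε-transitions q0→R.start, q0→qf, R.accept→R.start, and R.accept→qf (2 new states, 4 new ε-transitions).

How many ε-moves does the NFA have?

20

By structural recursion:
Each of the 7 symbol leaves contributes 0 ε-transitions.
  y|z — 4 ε-transitions
  (y|z)* — 8 ε-transitions
  (y|z)*|z — 12 ε-transitions
  ((y|z)*|z)xx — 14 ε-transitions
  y|x|((y|z)*|z)xx — 20 ε-transitions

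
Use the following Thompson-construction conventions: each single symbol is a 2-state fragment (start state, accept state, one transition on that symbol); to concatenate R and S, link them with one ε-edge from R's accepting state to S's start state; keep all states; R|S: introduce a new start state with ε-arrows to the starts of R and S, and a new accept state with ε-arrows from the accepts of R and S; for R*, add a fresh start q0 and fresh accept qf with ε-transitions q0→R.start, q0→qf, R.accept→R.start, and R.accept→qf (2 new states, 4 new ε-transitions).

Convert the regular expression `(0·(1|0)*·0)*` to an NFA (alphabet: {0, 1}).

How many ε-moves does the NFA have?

Per subexpression:
Each of the 4 symbol leaves contributes 0 ε-transitions.
  1|0 = 4 ε-transitions
  (1|0)* = 8 ε-transitions
  0·(1|0)*·0 = 10 ε-transitions
  (0·(1|0)*·0)* = 14 ε-transitions

14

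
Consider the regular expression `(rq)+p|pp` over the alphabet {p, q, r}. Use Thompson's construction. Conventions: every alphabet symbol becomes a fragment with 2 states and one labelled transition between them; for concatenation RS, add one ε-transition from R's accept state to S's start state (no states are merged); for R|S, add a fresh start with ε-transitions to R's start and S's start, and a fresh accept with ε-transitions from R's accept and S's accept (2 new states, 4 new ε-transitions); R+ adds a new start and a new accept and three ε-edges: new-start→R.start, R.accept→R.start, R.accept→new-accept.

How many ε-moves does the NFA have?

Bottom-up over the parse tree:
Each of the 5 symbol leaves contributes 0 ε-transitions.
  rq — 1 ε-transition
  (rq)+ — 4 ε-transitions
  (rq)+p — 5 ε-transitions
  pp — 1 ε-transition
  (rq)+p|pp — 10 ε-transitions

10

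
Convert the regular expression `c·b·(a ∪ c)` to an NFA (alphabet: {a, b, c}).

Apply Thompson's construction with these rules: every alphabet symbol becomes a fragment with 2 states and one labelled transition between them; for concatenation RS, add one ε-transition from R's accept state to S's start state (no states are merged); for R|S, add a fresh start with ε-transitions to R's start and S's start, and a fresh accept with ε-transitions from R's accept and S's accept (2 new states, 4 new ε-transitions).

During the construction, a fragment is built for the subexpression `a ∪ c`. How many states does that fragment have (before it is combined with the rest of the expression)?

Fragment for `a ∪ c`:
Each of the 2 symbol leaves contributes a 2-state fragment.
  a ∪ c : 6 states

6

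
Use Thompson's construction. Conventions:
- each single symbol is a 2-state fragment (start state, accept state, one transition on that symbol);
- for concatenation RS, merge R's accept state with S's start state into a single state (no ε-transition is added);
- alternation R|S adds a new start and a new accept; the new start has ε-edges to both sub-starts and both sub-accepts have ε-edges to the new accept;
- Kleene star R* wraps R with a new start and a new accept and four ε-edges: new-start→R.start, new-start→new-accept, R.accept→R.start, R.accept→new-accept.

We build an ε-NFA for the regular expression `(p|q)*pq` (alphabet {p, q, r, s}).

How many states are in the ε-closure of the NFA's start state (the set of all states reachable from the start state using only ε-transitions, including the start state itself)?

Compute the ε-closure size of each fragment's start state recursively; a symbol fragment's start has no outgoing ε-edge, so its closure is just itself (size 1).
  p|q : new start ε-reaches every alternative's start; none of them accept ε, so the new accept is not reached: |ε-closure| = 1 + 1 + 1 = 3
  (p|q)* : |ε-closure| = 1 (new start) + 3 (body) + 1 (new accept) = 5
  (p|q)*pq : |ε-closure| = 5 + (1−1) = 5 (closure spills across the concat boundary because the left factor accepts ε)

5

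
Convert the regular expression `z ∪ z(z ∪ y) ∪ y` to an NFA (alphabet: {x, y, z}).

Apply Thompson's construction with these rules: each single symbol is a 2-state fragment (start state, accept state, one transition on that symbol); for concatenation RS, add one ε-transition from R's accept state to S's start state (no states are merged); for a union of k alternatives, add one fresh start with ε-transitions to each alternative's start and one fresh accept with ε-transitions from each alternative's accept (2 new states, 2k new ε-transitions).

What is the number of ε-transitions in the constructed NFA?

11

Bottom-up over the parse tree:
Each of the 5 symbol leaves contributes 0 ε-transitions.
  z ∪ y = 4 ε-transitions
  z(z ∪ y) = 5 ε-transitions
  z ∪ z(z ∪ y) ∪ y = 11 ε-transitions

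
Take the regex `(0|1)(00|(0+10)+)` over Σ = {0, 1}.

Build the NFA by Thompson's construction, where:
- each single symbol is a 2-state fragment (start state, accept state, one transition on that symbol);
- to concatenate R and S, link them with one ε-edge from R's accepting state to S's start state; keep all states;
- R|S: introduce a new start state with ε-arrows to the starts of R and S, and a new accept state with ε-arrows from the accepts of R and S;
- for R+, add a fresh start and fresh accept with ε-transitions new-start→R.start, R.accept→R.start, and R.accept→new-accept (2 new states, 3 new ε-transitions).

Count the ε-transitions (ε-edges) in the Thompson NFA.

18

Bottom-up over the parse tree:
Each of the 7 symbol leaves contributes 0 ε-transitions.
  0|1 → 4 ε-transitions
  00 → 1 ε-transition
  0+ → 3 ε-transitions
  0+10 → 5 ε-transitions
  (0+10)+ → 8 ε-transitions
  00|(0+10)+ → 13 ε-transitions
  (0|1)(00|(0+10)+) → 18 ε-transitions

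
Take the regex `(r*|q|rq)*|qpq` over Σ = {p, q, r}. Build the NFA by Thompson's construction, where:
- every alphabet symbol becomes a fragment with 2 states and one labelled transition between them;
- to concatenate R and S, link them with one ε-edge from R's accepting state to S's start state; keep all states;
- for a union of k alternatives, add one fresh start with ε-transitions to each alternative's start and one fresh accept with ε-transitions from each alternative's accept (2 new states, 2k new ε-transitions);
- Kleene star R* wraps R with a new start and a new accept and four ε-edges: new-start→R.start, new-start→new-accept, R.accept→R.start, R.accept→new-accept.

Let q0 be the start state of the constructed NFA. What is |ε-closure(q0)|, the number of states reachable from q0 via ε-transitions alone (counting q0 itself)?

Work bottom-up. For each fragment F, track |ε-closure(F.start)| and whether F's accept lies in that closure (i.e. whether F accepts ε). A single-symbol fragment has closure size 1 and does not accept ε.
  r* — |closure| = 1 (new start) + 1 (body) + 1 (new accept) = 3
  rq — same as the first factor's closure: |closure| = 1
  r*|q|rq — |closure| = 1 (new start) + (3 + 1 + 1) + 1 (new accept, since some branch ε-reaches its own accept) = 7
  (r*|q|rq)* — |closure| = 1 (new start) + 7 (body) + 1 (new accept) = 9
  qpq — same as the first factor's closure: |closure| = 1
  (r*|q|rq)*|qpq — new start ε-reaches every alternative's start; at least one alternative accepts ε, so the union's new accept is reached too: |closure| = 1 + 9 + 1 + 1 = 12

12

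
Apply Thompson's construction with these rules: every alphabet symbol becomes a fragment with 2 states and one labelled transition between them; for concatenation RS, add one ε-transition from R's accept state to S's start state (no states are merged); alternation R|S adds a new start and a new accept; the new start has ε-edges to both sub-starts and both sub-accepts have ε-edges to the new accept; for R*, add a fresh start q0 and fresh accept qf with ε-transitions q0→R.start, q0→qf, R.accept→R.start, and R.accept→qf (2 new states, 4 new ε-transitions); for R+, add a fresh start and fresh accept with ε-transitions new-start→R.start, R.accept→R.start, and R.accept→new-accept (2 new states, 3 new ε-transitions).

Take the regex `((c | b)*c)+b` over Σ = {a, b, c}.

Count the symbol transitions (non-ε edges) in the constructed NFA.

Building bottom-up:
Each of the 4 symbol leaves contributes exactly 1 symbol transition.
  c | b = 2 symbol transitions
  (c | b)* = 2 symbol transitions
  (c | b)*c = 3 symbol transitions
  ((c | b)*c)+ = 3 symbol transitions
  ((c | b)*c)+b = 4 symbol transitions

4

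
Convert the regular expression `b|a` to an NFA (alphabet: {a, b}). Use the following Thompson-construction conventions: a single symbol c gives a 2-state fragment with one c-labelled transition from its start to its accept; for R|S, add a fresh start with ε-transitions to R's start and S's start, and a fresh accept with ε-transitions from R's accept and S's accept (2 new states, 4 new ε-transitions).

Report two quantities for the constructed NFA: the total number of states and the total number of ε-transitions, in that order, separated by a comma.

Building bottom-up:
Each of the 2 symbol leaves contributes 2 states and 0 ε-transitions.
  b|a : 6 states, 4 ε-transitions

6, 4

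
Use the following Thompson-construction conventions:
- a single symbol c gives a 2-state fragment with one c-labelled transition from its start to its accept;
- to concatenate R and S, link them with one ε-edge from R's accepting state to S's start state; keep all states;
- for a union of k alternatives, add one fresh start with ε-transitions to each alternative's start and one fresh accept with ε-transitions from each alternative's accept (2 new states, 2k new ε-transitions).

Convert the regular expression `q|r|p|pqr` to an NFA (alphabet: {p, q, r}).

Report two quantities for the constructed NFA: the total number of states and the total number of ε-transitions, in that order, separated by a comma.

14, 10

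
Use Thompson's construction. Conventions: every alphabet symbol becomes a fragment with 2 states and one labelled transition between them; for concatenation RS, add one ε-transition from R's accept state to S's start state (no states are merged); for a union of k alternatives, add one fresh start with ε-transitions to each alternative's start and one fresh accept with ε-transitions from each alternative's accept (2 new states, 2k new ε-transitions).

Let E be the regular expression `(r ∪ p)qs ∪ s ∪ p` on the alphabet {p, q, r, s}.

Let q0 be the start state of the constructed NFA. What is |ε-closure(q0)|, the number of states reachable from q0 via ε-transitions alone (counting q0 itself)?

Work bottom-up. For each fragment F, track |ε-closure(F.start)| and whether F's accept lies in that closure (i.e. whether F accepts ε). A single-symbol fragment has closure size 1 and does not accept ε.
  r ∪ p — |closure| = 1 + 1 + 1 = 3 (the new accept is not ε-reachable since no branch accepts ε)
  (r ∪ p)qs — same as the first factor's closure: |closure| = 3
  (r ∪ p)qs ∪ s ∪ p — |closure| = 1 + 3 + 1 + 1 = 6 (the new accept is not ε-reachable since no branch accepts ε)

6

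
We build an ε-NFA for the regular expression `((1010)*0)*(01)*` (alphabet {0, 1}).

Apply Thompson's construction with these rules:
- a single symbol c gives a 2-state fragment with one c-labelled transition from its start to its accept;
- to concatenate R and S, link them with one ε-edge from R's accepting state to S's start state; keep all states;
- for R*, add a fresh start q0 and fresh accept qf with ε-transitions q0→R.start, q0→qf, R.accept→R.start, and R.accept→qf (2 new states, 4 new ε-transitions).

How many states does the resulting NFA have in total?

20

Per subexpression:
Each of the 7 symbol leaves contributes a 2-state fragment.
  1010 → 8 states
  (1010)* → 10 states
  (1010)*0 → 12 states
  ((1010)*0)* → 14 states
  01 → 4 states
  (01)* → 6 states
  ((1010)*0)*(01)* → 20 states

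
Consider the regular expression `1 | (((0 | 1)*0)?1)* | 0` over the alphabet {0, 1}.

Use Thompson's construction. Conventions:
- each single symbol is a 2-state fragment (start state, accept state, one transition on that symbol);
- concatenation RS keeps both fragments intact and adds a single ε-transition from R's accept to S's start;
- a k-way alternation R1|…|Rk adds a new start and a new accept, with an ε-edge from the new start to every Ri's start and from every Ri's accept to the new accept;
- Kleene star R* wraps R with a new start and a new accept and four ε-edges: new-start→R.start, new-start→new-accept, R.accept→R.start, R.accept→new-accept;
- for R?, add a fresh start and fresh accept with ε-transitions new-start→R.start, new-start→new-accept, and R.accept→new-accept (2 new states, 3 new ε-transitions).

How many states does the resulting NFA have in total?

Building bottom-up:
Each of the 6 symbol leaves contributes a 2-state fragment.
  0 | 1 = 6 states
  (0 | 1)* = 8 states
  (0 | 1)*0 = 10 states
  ((0 | 1)*0)? = 12 states
  ((0 | 1)*0)?1 = 14 states
  (((0 | 1)*0)?1)* = 16 states
  1 | (((0 | 1)*0)?1)* | 0 = 22 states

22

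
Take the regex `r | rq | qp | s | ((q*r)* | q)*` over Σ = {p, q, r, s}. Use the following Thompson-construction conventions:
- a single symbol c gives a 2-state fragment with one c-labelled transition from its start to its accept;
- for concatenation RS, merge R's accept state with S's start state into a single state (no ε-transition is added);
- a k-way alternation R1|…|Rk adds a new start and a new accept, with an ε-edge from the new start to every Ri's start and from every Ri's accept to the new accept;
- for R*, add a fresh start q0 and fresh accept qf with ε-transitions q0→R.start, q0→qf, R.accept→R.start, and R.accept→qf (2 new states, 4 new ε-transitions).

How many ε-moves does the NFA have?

26

Building bottom-up:
Each of the 9 symbol leaves contributes 0 ε-transitions.
  rq : 0 ε-transitions
  qp : 0 ε-transitions
  q* : 4 ε-transitions
  q*r : 4 ε-transitions
  (q*r)* : 8 ε-transitions
  (q*r)* | q : 12 ε-transitions
  ((q*r)* | q)* : 16 ε-transitions
  r | rq | qp | s | ((q*r)* | q)* : 26 ε-transitions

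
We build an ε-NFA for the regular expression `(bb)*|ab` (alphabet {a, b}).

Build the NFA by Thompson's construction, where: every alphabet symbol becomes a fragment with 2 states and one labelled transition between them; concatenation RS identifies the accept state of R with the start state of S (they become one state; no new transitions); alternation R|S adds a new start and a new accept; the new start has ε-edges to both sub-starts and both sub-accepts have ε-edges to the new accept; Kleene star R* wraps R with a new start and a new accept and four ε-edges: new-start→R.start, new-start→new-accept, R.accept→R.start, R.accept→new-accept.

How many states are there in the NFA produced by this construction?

10

By structural recursion:
Each of the 4 symbol leaves contributes a 2-state fragment.
  bb → 3 states
  (bb)* → 5 states
  ab → 3 states
  (bb)*|ab → 10 states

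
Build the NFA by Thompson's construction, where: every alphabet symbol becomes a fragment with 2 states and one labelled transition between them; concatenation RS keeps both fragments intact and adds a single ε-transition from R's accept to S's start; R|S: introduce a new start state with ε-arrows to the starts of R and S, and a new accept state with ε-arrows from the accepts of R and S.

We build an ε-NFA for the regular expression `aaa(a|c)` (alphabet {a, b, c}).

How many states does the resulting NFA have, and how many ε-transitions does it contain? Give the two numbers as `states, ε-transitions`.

Recursing over subexpressions:
Each of the 5 symbol leaves contributes 2 states and 0 ε-transitions.
  a|c = 6 states, 4 ε-transitions
  aaa(a|c) = 12 states, 7 ε-transitions

12, 7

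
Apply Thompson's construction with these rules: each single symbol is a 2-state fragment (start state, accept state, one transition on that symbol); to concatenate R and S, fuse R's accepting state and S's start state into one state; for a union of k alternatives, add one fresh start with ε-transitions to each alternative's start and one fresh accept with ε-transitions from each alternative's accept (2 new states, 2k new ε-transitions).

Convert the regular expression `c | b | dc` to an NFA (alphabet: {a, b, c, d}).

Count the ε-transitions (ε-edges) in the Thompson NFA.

Per subexpression:
Each of the 4 symbol leaves contributes 0 ε-transitions.
  dc → 0 ε-transitions
  c | b | dc → 6 ε-transitions

6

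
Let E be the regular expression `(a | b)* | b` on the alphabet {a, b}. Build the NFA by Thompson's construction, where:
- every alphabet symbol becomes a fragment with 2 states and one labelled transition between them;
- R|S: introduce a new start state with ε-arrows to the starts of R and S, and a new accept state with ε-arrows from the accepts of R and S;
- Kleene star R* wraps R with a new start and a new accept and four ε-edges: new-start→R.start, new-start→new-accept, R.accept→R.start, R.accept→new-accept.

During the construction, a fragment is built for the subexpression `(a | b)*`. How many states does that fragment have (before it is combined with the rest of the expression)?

Fragment for `(a | b)*`:
Each of the 2 symbol leaves contributes a 2-state fragment.
  a | b = 6 states
  (a | b)* = 8 states

8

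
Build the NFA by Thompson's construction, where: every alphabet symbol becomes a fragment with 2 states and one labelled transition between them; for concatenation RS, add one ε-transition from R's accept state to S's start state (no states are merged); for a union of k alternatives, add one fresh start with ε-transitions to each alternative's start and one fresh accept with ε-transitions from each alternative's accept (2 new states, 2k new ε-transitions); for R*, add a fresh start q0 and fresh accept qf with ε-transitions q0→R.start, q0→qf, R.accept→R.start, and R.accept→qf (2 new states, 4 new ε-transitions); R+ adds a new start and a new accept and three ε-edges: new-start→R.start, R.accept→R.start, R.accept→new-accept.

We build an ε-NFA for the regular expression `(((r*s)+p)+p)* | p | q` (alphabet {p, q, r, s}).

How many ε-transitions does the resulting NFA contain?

23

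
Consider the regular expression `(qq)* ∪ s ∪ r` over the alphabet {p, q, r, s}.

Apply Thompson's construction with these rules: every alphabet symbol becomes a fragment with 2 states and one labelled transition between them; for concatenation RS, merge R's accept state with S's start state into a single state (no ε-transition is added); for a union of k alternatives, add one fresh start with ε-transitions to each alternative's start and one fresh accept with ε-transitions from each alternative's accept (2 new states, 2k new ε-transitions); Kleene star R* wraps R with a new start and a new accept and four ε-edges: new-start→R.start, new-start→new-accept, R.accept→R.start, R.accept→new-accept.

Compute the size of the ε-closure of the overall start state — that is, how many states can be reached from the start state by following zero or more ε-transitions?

7

Compute the ε-closure size of each fragment's start state recursively; a symbol fragment's start has no outgoing ε-edge, so its closure is just itself (size 1).
  qq → |ε-closure| equals the left operand's closure size = 1 (its accept is not ε-reachable, so the closure stops there)
  (qq)* → |ε-closure| = 1 (new start) + 1 (body) + 1 (new accept) = 3
  (qq)* ∪ s ∪ r → |ε-closure| = 1 (new start) + (3 + 1 + 1) + 1 (new accept, since some branch ε-reaches its own accept) = 7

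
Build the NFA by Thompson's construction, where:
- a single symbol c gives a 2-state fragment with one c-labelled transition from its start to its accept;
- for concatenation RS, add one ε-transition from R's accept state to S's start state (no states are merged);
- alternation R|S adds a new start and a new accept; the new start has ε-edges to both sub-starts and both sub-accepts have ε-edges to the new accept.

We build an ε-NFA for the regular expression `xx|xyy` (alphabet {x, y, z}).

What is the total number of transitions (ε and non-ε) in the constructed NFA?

Bottom-up over the parse tree:
Each of the 5 symbol leaves contributes 1 transition (1 symbol, 0 ε).
  xx = 3 transitions (2 symbol, 1 ε)
  xyy = 5 transitions (3 symbol, 2 ε)
  xx|xyy = 12 transitions (5 symbol, 7 ε)

12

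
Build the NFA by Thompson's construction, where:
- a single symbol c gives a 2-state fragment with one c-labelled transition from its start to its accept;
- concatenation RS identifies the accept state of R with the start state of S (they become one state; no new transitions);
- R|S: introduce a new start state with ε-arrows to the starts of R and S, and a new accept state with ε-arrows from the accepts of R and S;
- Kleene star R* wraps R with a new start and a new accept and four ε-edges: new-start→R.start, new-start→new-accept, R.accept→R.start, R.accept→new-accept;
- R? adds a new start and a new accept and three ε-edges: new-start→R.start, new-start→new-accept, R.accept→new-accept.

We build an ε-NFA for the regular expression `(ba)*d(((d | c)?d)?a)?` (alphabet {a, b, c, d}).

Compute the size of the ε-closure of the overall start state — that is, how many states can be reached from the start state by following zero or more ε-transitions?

Let C(F) = |ε-closure(F.start)| within fragment F, and note whether F accepts ε. Symbol fragments have C = 1 and do not accept ε. Then:
  ba — same as the first factor's closure: |closure| = 1
  (ba)* — the star's fresh start ε-reaches both the body's start and the fresh accept: |closure| = 2 + 1 = 3
  d | c — |closure| = 1 + 1 + 1 = 3 (the new accept is not ε-reachable since no branch accepts ε)
  (d | c)? — |closure| = 1 (new start) + 3 (body) + 1 (new accept, via ε) = 5
  (d | c)?d — the left operand accepts ε, so the closure extends into the next operand (the shared merged state is already counted); |closure| = 5 + (1−1) = 5
  ((d | c)?d)? — new start has ε-edges to the inner start and to the new accept, so |closure| = 2 + 5 = 7
  ((d | c)?d)?a — |closure| = 7 + (1−1) = 7 (closure spills across the concat boundary because the left factor accepts ε)
  (((d | c)?d)?a)? — new start has ε-edges to the inner start and to the new accept, so |closure| = 2 + 7 = 9
  (ba)*d(((d | c)?d)?a)? — |closure| = 3 + (1−1) = 3 (closure spills across the concat boundary because the left factor accepts ε)

3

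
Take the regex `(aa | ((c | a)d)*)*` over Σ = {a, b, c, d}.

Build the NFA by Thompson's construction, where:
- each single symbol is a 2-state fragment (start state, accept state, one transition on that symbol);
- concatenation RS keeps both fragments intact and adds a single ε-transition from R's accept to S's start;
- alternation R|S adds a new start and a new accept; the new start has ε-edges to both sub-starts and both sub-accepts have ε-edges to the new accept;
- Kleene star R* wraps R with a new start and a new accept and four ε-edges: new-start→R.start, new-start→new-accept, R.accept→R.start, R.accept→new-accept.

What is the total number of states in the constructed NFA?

18

By structural recursion:
Each of the 5 symbol leaves contributes a 2-state fragment.
  aa → 4 states
  c | a → 6 states
  (c | a)d → 8 states
  ((c | a)d)* → 10 states
  aa | ((c | a)d)* → 16 states
  (aa | ((c | a)d)*)* → 18 states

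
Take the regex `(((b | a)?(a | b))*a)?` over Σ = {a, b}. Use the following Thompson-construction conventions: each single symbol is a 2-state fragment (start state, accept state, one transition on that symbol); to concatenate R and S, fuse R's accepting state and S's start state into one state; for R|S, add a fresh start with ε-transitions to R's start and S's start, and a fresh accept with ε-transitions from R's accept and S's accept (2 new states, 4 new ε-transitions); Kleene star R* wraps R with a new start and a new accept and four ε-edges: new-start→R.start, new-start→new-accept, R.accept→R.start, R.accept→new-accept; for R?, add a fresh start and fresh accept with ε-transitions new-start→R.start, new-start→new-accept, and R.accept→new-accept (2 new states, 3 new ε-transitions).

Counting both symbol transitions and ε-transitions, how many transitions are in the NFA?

Per subexpression:
Each of the 5 symbol leaves contributes 1 transition (1 symbol, 0 ε).
  b | a : 6 transitions (2 symbol, 4 ε)
  (b | a)? : 9 transitions (2 symbol, 7 ε)
  a | b : 6 transitions (2 symbol, 4 ε)
  (b | a)?(a | b) : 15 transitions (4 symbol, 11 ε)
  ((b | a)?(a | b))* : 19 transitions (4 symbol, 15 ε)
  ((b | a)?(a | b))*a : 20 transitions (5 symbol, 15 ε)
  (((b | a)?(a | b))*a)? : 23 transitions (5 symbol, 18 ε)

23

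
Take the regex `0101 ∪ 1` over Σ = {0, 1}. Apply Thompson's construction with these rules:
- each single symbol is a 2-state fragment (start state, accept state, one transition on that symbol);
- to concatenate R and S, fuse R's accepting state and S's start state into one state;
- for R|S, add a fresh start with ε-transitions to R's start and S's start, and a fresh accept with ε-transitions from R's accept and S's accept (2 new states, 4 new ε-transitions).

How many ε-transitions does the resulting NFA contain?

4

Recursing over subexpressions:
Each of the 5 symbol leaves contributes 0 ε-transitions.
  0101 = 0 ε-transitions
  0101 ∪ 1 = 4 ε-transitions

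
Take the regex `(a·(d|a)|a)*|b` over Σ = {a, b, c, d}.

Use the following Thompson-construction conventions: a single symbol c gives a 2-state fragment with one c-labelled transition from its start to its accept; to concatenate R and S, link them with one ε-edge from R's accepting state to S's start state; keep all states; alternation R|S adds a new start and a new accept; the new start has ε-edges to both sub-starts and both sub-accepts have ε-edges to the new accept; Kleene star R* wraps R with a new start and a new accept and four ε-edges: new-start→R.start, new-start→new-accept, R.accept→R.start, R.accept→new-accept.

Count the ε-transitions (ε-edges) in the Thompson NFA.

17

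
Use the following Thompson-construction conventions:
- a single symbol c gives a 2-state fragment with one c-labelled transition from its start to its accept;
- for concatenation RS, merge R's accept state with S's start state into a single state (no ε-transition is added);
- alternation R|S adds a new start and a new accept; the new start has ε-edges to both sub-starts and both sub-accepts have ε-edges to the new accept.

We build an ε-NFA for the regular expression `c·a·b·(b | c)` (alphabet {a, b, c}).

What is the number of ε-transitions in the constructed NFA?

By structural recursion:
Each of the 5 symbol leaves contributes 0 ε-transitions.
  b | c : 4 ε-transitions
  c·a·b·(b | c) : 4 ε-transitions

4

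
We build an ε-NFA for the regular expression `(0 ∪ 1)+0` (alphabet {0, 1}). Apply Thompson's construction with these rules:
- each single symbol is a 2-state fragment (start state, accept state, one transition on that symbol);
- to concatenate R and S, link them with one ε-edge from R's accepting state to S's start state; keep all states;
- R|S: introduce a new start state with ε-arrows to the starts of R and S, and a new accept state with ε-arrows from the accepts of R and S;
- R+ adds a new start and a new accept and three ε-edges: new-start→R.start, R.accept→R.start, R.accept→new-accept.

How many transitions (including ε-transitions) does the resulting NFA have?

11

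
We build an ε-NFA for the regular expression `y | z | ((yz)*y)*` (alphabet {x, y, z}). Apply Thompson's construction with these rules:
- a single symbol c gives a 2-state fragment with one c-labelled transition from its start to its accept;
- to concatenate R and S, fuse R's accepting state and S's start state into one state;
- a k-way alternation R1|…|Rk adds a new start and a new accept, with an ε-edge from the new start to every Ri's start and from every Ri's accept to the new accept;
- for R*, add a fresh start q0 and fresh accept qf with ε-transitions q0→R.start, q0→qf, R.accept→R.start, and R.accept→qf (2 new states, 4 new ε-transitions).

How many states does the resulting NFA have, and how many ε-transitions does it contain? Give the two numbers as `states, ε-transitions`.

14, 14

Per subexpression:
Each of the 5 symbol leaves contributes 2 states and 0 ε-transitions.
  yz → 3 states, 0 ε-transitions
  (yz)* → 5 states, 4 ε-transitions
  (yz)*y → 6 states, 4 ε-transitions
  ((yz)*y)* → 8 states, 8 ε-transitions
  y | z | ((yz)*y)* → 14 states, 14 ε-transitions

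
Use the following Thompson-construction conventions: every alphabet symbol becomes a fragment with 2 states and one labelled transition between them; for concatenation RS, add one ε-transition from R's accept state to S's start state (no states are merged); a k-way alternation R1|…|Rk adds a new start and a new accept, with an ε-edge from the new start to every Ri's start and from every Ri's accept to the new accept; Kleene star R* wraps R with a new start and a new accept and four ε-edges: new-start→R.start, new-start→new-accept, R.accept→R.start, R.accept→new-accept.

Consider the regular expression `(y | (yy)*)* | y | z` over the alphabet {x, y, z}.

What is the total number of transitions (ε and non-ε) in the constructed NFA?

Building bottom-up:
Each of the 5 symbol leaves contributes 1 transition (1 symbol, 0 ε).
  yy → 3 transitions (2 symbol, 1 ε)
  (yy)* → 7 transitions (2 symbol, 5 ε)
  y | (yy)* → 12 transitions (3 symbol, 9 ε)
  (y | (yy)*)* → 16 transitions (3 symbol, 13 ε)
  (y | (yy)*)* | y | z → 24 transitions (5 symbol, 19 ε)

24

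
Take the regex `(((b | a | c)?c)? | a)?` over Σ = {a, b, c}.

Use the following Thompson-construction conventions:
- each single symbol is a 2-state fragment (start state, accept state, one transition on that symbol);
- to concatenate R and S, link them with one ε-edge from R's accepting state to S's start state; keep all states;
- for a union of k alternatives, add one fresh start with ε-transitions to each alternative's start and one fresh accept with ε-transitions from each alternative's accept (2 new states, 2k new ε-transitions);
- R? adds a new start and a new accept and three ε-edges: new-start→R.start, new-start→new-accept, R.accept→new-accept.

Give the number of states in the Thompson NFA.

20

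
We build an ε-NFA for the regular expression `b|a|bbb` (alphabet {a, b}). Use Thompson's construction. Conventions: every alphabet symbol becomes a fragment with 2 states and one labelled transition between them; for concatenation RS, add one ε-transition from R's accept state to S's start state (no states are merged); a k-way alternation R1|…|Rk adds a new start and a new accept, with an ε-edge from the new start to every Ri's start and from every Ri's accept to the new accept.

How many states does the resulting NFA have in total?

12

Recursing over subexpressions:
Each of the 5 symbol leaves contributes a 2-state fragment.
  bbb : 6 states
  b|a|bbb : 12 states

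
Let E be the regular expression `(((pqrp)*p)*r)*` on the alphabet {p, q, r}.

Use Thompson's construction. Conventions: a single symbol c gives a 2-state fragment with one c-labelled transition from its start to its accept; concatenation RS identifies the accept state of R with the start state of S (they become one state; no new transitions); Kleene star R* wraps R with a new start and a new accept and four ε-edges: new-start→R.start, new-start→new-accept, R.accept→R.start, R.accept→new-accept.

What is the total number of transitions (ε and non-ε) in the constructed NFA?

Bottom-up over the parse tree:
Each of the 6 symbol leaves contributes 1 transition (1 symbol, 0 ε).
  pqrp — 4 transitions (4 symbol, 0 ε)
  (pqrp)* — 8 transitions (4 symbol, 4 ε)
  (pqrp)*p — 9 transitions (5 symbol, 4 ε)
  ((pqrp)*p)* — 13 transitions (5 symbol, 8 ε)
  ((pqrp)*p)*r — 14 transitions (6 symbol, 8 ε)
  (((pqrp)*p)*r)* — 18 transitions (6 symbol, 12 ε)

18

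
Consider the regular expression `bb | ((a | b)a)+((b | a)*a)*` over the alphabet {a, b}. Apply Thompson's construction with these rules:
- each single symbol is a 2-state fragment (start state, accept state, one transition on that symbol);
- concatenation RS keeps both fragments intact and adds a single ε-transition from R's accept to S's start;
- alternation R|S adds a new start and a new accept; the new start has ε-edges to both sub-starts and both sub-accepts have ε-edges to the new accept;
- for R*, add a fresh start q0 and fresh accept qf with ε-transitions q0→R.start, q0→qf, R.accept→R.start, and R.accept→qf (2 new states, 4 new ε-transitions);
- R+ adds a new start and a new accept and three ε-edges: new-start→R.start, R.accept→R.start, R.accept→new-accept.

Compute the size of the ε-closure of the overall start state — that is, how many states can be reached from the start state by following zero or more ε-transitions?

6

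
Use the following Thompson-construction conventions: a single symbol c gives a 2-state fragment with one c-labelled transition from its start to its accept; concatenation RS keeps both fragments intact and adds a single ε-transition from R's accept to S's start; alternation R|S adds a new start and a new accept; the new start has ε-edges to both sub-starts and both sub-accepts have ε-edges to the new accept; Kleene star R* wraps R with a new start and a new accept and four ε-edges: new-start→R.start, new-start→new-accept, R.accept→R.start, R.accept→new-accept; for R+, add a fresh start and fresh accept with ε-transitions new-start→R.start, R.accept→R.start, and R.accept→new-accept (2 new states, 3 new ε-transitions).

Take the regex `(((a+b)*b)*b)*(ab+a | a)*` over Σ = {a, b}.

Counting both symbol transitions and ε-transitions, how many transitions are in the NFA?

40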